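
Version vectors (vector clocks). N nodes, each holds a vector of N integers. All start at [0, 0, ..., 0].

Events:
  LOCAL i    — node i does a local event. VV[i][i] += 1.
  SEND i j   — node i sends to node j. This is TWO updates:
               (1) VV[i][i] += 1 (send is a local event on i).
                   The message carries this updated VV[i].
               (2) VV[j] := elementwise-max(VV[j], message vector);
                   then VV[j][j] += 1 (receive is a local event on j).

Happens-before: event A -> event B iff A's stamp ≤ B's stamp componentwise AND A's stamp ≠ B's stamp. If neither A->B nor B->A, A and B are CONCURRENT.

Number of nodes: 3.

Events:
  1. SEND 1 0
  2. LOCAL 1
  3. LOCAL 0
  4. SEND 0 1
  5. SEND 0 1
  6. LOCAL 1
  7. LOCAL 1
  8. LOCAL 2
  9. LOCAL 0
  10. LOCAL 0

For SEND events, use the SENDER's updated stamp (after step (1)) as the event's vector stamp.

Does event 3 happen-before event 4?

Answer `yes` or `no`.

Initial: VV[0]=[0, 0, 0]
Initial: VV[1]=[0, 0, 0]
Initial: VV[2]=[0, 0, 0]
Event 1: SEND 1->0: VV[1][1]++ -> VV[1]=[0, 1, 0], msg_vec=[0, 1, 0]; VV[0]=max(VV[0],msg_vec) then VV[0][0]++ -> VV[0]=[1, 1, 0]
Event 2: LOCAL 1: VV[1][1]++ -> VV[1]=[0, 2, 0]
Event 3: LOCAL 0: VV[0][0]++ -> VV[0]=[2, 1, 0]
Event 4: SEND 0->1: VV[0][0]++ -> VV[0]=[3, 1, 0], msg_vec=[3, 1, 0]; VV[1]=max(VV[1],msg_vec) then VV[1][1]++ -> VV[1]=[3, 3, 0]
Event 5: SEND 0->1: VV[0][0]++ -> VV[0]=[4, 1, 0], msg_vec=[4, 1, 0]; VV[1]=max(VV[1],msg_vec) then VV[1][1]++ -> VV[1]=[4, 4, 0]
Event 6: LOCAL 1: VV[1][1]++ -> VV[1]=[4, 5, 0]
Event 7: LOCAL 1: VV[1][1]++ -> VV[1]=[4, 6, 0]
Event 8: LOCAL 2: VV[2][2]++ -> VV[2]=[0, 0, 1]
Event 9: LOCAL 0: VV[0][0]++ -> VV[0]=[5, 1, 0]
Event 10: LOCAL 0: VV[0][0]++ -> VV[0]=[6, 1, 0]
Event 3 stamp: [2, 1, 0]
Event 4 stamp: [3, 1, 0]
[2, 1, 0] <= [3, 1, 0]? True. Equal? False. Happens-before: True

Answer: yes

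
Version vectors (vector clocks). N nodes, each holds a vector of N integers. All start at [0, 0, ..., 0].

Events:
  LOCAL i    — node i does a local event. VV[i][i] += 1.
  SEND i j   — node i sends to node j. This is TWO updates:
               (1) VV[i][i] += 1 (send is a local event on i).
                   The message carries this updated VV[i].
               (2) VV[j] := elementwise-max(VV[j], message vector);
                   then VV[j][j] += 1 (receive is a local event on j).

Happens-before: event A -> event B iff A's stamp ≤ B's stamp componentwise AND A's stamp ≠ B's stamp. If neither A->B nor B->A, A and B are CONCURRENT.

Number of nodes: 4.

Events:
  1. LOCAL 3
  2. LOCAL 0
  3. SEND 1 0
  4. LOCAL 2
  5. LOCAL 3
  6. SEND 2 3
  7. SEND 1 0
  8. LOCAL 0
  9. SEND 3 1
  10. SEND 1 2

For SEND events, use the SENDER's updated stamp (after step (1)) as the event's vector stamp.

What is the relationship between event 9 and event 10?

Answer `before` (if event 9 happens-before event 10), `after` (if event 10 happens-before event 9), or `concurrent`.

Initial: VV[0]=[0, 0, 0, 0]
Initial: VV[1]=[0, 0, 0, 0]
Initial: VV[2]=[0, 0, 0, 0]
Initial: VV[3]=[0, 0, 0, 0]
Event 1: LOCAL 3: VV[3][3]++ -> VV[3]=[0, 0, 0, 1]
Event 2: LOCAL 0: VV[0][0]++ -> VV[0]=[1, 0, 0, 0]
Event 3: SEND 1->0: VV[1][1]++ -> VV[1]=[0, 1, 0, 0], msg_vec=[0, 1, 0, 0]; VV[0]=max(VV[0],msg_vec) then VV[0][0]++ -> VV[0]=[2, 1, 0, 0]
Event 4: LOCAL 2: VV[2][2]++ -> VV[2]=[0, 0, 1, 0]
Event 5: LOCAL 3: VV[3][3]++ -> VV[3]=[0, 0, 0, 2]
Event 6: SEND 2->3: VV[2][2]++ -> VV[2]=[0, 0, 2, 0], msg_vec=[0, 0, 2, 0]; VV[3]=max(VV[3],msg_vec) then VV[3][3]++ -> VV[3]=[0, 0, 2, 3]
Event 7: SEND 1->0: VV[1][1]++ -> VV[1]=[0, 2, 0, 0], msg_vec=[0, 2, 0, 0]; VV[0]=max(VV[0],msg_vec) then VV[0][0]++ -> VV[0]=[3, 2, 0, 0]
Event 8: LOCAL 0: VV[0][0]++ -> VV[0]=[4, 2, 0, 0]
Event 9: SEND 3->1: VV[3][3]++ -> VV[3]=[0, 0, 2, 4], msg_vec=[0, 0, 2, 4]; VV[1]=max(VV[1],msg_vec) then VV[1][1]++ -> VV[1]=[0, 3, 2, 4]
Event 10: SEND 1->2: VV[1][1]++ -> VV[1]=[0, 4, 2, 4], msg_vec=[0, 4, 2, 4]; VV[2]=max(VV[2],msg_vec) then VV[2][2]++ -> VV[2]=[0, 4, 3, 4]
Event 9 stamp: [0, 0, 2, 4]
Event 10 stamp: [0, 4, 2, 4]
[0, 0, 2, 4] <= [0, 4, 2, 4]? True
[0, 4, 2, 4] <= [0, 0, 2, 4]? False
Relation: before

Answer: before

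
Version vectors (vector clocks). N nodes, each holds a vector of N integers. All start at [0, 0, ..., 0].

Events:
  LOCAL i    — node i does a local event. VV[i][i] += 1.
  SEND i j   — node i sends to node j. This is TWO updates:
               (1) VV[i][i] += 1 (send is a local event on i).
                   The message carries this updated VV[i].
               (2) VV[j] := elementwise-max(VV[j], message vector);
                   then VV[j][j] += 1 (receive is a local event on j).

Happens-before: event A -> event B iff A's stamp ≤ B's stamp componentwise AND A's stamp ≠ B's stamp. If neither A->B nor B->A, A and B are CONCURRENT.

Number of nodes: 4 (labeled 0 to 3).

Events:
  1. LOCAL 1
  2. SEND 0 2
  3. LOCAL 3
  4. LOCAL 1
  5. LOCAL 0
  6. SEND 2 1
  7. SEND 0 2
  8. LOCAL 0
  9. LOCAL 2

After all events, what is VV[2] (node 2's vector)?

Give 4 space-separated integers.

Answer: 3 0 4 0

Derivation:
Initial: VV[0]=[0, 0, 0, 0]
Initial: VV[1]=[0, 0, 0, 0]
Initial: VV[2]=[0, 0, 0, 0]
Initial: VV[3]=[0, 0, 0, 0]
Event 1: LOCAL 1: VV[1][1]++ -> VV[1]=[0, 1, 0, 0]
Event 2: SEND 0->2: VV[0][0]++ -> VV[0]=[1, 0, 0, 0], msg_vec=[1, 0, 0, 0]; VV[2]=max(VV[2],msg_vec) then VV[2][2]++ -> VV[2]=[1, 0, 1, 0]
Event 3: LOCAL 3: VV[3][3]++ -> VV[3]=[0, 0, 0, 1]
Event 4: LOCAL 1: VV[1][1]++ -> VV[1]=[0, 2, 0, 0]
Event 5: LOCAL 0: VV[0][0]++ -> VV[0]=[2, 0, 0, 0]
Event 6: SEND 2->1: VV[2][2]++ -> VV[2]=[1, 0, 2, 0], msg_vec=[1, 0, 2, 0]; VV[1]=max(VV[1],msg_vec) then VV[1][1]++ -> VV[1]=[1, 3, 2, 0]
Event 7: SEND 0->2: VV[0][0]++ -> VV[0]=[3, 0, 0, 0], msg_vec=[3, 0, 0, 0]; VV[2]=max(VV[2],msg_vec) then VV[2][2]++ -> VV[2]=[3, 0, 3, 0]
Event 8: LOCAL 0: VV[0][0]++ -> VV[0]=[4, 0, 0, 0]
Event 9: LOCAL 2: VV[2][2]++ -> VV[2]=[3, 0, 4, 0]
Final vectors: VV[0]=[4, 0, 0, 0]; VV[1]=[1, 3, 2, 0]; VV[2]=[3, 0, 4, 0]; VV[3]=[0, 0, 0, 1]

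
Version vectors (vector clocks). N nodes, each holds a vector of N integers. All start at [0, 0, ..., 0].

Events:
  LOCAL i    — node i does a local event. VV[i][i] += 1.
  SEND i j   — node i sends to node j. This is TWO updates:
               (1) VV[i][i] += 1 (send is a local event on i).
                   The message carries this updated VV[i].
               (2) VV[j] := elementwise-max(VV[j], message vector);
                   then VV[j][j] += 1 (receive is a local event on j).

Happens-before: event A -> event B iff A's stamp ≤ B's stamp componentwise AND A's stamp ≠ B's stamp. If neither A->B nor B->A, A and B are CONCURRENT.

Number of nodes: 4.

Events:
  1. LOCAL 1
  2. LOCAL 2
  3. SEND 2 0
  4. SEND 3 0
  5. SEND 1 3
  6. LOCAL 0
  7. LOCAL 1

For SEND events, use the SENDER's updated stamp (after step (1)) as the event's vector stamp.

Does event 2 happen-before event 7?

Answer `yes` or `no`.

Answer: no

Derivation:
Initial: VV[0]=[0, 0, 0, 0]
Initial: VV[1]=[0, 0, 0, 0]
Initial: VV[2]=[0, 0, 0, 0]
Initial: VV[3]=[0, 0, 0, 0]
Event 1: LOCAL 1: VV[1][1]++ -> VV[1]=[0, 1, 0, 0]
Event 2: LOCAL 2: VV[2][2]++ -> VV[2]=[0, 0, 1, 0]
Event 3: SEND 2->0: VV[2][2]++ -> VV[2]=[0, 0, 2, 0], msg_vec=[0, 0, 2, 0]; VV[0]=max(VV[0],msg_vec) then VV[0][0]++ -> VV[0]=[1, 0, 2, 0]
Event 4: SEND 3->0: VV[3][3]++ -> VV[3]=[0, 0, 0, 1], msg_vec=[0, 0, 0, 1]; VV[0]=max(VV[0],msg_vec) then VV[0][0]++ -> VV[0]=[2, 0, 2, 1]
Event 5: SEND 1->3: VV[1][1]++ -> VV[1]=[0, 2, 0, 0], msg_vec=[0, 2, 0, 0]; VV[3]=max(VV[3],msg_vec) then VV[3][3]++ -> VV[3]=[0, 2, 0, 2]
Event 6: LOCAL 0: VV[0][0]++ -> VV[0]=[3, 0, 2, 1]
Event 7: LOCAL 1: VV[1][1]++ -> VV[1]=[0, 3, 0, 0]
Event 2 stamp: [0, 0, 1, 0]
Event 7 stamp: [0, 3, 0, 0]
[0, 0, 1, 0] <= [0, 3, 0, 0]? False. Equal? False. Happens-before: False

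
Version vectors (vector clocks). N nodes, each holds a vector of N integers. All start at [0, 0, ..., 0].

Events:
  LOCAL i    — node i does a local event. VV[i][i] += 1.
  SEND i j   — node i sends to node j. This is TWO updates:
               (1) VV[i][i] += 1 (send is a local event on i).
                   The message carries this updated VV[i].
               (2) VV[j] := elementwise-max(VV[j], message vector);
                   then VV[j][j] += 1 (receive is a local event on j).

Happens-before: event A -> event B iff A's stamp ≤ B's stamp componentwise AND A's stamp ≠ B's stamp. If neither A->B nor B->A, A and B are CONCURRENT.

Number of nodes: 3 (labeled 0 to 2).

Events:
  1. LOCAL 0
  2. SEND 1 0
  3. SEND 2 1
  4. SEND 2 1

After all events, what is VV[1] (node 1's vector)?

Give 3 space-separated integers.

Answer: 0 3 2

Derivation:
Initial: VV[0]=[0, 0, 0]
Initial: VV[1]=[0, 0, 0]
Initial: VV[2]=[0, 0, 0]
Event 1: LOCAL 0: VV[0][0]++ -> VV[0]=[1, 0, 0]
Event 2: SEND 1->0: VV[1][1]++ -> VV[1]=[0, 1, 0], msg_vec=[0, 1, 0]; VV[0]=max(VV[0],msg_vec) then VV[0][0]++ -> VV[0]=[2, 1, 0]
Event 3: SEND 2->1: VV[2][2]++ -> VV[2]=[0, 0, 1], msg_vec=[0, 0, 1]; VV[1]=max(VV[1],msg_vec) then VV[1][1]++ -> VV[1]=[0, 2, 1]
Event 4: SEND 2->1: VV[2][2]++ -> VV[2]=[0, 0, 2], msg_vec=[0, 0, 2]; VV[1]=max(VV[1],msg_vec) then VV[1][1]++ -> VV[1]=[0, 3, 2]
Final vectors: VV[0]=[2, 1, 0]; VV[1]=[0, 3, 2]; VV[2]=[0, 0, 2]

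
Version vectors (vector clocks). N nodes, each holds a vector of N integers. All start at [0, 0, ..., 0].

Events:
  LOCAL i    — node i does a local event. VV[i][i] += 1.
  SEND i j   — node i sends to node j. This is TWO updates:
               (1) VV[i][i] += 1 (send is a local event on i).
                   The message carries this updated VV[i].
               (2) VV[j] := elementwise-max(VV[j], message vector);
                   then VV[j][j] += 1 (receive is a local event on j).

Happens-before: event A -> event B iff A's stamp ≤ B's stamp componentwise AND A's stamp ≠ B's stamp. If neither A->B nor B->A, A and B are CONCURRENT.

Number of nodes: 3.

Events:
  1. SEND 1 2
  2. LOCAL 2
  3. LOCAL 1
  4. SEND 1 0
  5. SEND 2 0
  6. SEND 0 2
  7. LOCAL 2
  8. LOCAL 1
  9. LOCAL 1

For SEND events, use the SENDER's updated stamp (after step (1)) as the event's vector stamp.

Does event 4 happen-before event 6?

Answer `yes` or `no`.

Initial: VV[0]=[0, 0, 0]
Initial: VV[1]=[0, 0, 0]
Initial: VV[2]=[0, 0, 0]
Event 1: SEND 1->2: VV[1][1]++ -> VV[1]=[0, 1, 0], msg_vec=[0, 1, 0]; VV[2]=max(VV[2],msg_vec) then VV[2][2]++ -> VV[2]=[0, 1, 1]
Event 2: LOCAL 2: VV[2][2]++ -> VV[2]=[0, 1, 2]
Event 3: LOCAL 1: VV[1][1]++ -> VV[1]=[0, 2, 0]
Event 4: SEND 1->0: VV[1][1]++ -> VV[1]=[0, 3, 0], msg_vec=[0, 3, 0]; VV[0]=max(VV[0],msg_vec) then VV[0][0]++ -> VV[0]=[1, 3, 0]
Event 5: SEND 2->0: VV[2][2]++ -> VV[2]=[0, 1, 3], msg_vec=[0, 1, 3]; VV[0]=max(VV[0],msg_vec) then VV[0][0]++ -> VV[0]=[2, 3, 3]
Event 6: SEND 0->2: VV[0][0]++ -> VV[0]=[3, 3, 3], msg_vec=[3, 3, 3]; VV[2]=max(VV[2],msg_vec) then VV[2][2]++ -> VV[2]=[3, 3, 4]
Event 7: LOCAL 2: VV[2][2]++ -> VV[2]=[3, 3, 5]
Event 8: LOCAL 1: VV[1][1]++ -> VV[1]=[0, 4, 0]
Event 9: LOCAL 1: VV[1][1]++ -> VV[1]=[0, 5, 0]
Event 4 stamp: [0, 3, 0]
Event 6 stamp: [3, 3, 3]
[0, 3, 0] <= [3, 3, 3]? True. Equal? False. Happens-before: True

Answer: yes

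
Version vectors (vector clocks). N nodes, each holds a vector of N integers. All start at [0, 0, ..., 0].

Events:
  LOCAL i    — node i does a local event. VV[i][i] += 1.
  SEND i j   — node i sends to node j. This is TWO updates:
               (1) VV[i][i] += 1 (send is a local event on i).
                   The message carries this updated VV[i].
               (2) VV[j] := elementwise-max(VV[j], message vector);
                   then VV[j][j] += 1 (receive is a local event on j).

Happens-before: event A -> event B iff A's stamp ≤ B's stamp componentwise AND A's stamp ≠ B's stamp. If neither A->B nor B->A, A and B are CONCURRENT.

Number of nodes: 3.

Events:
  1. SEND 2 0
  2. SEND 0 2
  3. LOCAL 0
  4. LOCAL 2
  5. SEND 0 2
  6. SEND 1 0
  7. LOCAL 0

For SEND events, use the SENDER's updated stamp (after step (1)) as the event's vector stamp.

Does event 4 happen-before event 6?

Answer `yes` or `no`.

Answer: no

Derivation:
Initial: VV[0]=[0, 0, 0]
Initial: VV[1]=[0, 0, 0]
Initial: VV[2]=[0, 0, 0]
Event 1: SEND 2->0: VV[2][2]++ -> VV[2]=[0, 0, 1], msg_vec=[0, 0, 1]; VV[0]=max(VV[0],msg_vec) then VV[0][0]++ -> VV[0]=[1, 0, 1]
Event 2: SEND 0->2: VV[0][0]++ -> VV[0]=[2, 0, 1], msg_vec=[2, 0, 1]; VV[2]=max(VV[2],msg_vec) then VV[2][2]++ -> VV[2]=[2, 0, 2]
Event 3: LOCAL 0: VV[0][0]++ -> VV[0]=[3, 0, 1]
Event 4: LOCAL 2: VV[2][2]++ -> VV[2]=[2, 0, 3]
Event 5: SEND 0->2: VV[0][0]++ -> VV[0]=[4, 0, 1], msg_vec=[4, 0, 1]; VV[2]=max(VV[2],msg_vec) then VV[2][2]++ -> VV[2]=[4, 0, 4]
Event 6: SEND 1->0: VV[1][1]++ -> VV[1]=[0, 1, 0], msg_vec=[0, 1, 0]; VV[0]=max(VV[0],msg_vec) then VV[0][0]++ -> VV[0]=[5, 1, 1]
Event 7: LOCAL 0: VV[0][0]++ -> VV[0]=[6, 1, 1]
Event 4 stamp: [2, 0, 3]
Event 6 stamp: [0, 1, 0]
[2, 0, 3] <= [0, 1, 0]? False. Equal? False. Happens-before: False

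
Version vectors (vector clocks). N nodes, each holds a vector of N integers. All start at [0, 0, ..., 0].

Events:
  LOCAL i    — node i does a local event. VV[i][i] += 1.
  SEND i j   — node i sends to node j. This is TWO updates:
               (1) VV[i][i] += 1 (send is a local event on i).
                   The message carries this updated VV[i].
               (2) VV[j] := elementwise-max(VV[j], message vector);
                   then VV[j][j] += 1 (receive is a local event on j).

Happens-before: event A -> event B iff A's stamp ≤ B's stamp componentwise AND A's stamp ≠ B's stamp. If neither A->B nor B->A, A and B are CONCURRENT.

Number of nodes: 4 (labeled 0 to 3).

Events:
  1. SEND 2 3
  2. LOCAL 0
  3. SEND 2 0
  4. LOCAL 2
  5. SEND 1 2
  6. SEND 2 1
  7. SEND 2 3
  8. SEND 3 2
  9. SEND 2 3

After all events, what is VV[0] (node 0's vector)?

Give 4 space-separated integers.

Initial: VV[0]=[0, 0, 0, 0]
Initial: VV[1]=[0, 0, 0, 0]
Initial: VV[2]=[0, 0, 0, 0]
Initial: VV[3]=[0, 0, 0, 0]
Event 1: SEND 2->3: VV[2][2]++ -> VV[2]=[0, 0, 1, 0], msg_vec=[0, 0, 1, 0]; VV[3]=max(VV[3],msg_vec) then VV[3][3]++ -> VV[3]=[0, 0, 1, 1]
Event 2: LOCAL 0: VV[0][0]++ -> VV[0]=[1, 0, 0, 0]
Event 3: SEND 2->0: VV[2][2]++ -> VV[2]=[0, 0, 2, 0], msg_vec=[0, 0, 2, 0]; VV[0]=max(VV[0],msg_vec) then VV[0][0]++ -> VV[0]=[2, 0, 2, 0]
Event 4: LOCAL 2: VV[2][2]++ -> VV[2]=[0, 0, 3, 0]
Event 5: SEND 1->2: VV[1][1]++ -> VV[1]=[0, 1, 0, 0], msg_vec=[0, 1, 0, 0]; VV[2]=max(VV[2],msg_vec) then VV[2][2]++ -> VV[2]=[0, 1, 4, 0]
Event 6: SEND 2->1: VV[2][2]++ -> VV[2]=[0, 1, 5, 0], msg_vec=[0, 1, 5, 0]; VV[1]=max(VV[1],msg_vec) then VV[1][1]++ -> VV[1]=[0, 2, 5, 0]
Event 7: SEND 2->3: VV[2][2]++ -> VV[2]=[0, 1, 6, 0], msg_vec=[0, 1, 6, 0]; VV[3]=max(VV[3],msg_vec) then VV[3][3]++ -> VV[3]=[0, 1, 6, 2]
Event 8: SEND 3->2: VV[3][3]++ -> VV[3]=[0, 1, 6, 3], msg_vec=[0, 1, 6, 3]; VV[2]=max(VV[2],msg_vec) then VV[2][2]++ -> VV[2]=[0, 1, 7, 3]
Event 9: SEND 2->3: VV[2][2]++ -> VV[2]=[0, 1, 8, 3], msg_vec=[0, 1, 8, 3]; VV[3]=max(VV[3],msg_vec) then VV[3][3]++ -> VV[3]=[0, 1, 8, 4]
Final vectors: VV[0]=[2, 0, 2, 0]; VV[1]=[0, 2, 5, 0]; VV[2]=[0, 1, 8, 3]; VV[3]=[0, 1, 8, 4]

Answer: 2 0 2 0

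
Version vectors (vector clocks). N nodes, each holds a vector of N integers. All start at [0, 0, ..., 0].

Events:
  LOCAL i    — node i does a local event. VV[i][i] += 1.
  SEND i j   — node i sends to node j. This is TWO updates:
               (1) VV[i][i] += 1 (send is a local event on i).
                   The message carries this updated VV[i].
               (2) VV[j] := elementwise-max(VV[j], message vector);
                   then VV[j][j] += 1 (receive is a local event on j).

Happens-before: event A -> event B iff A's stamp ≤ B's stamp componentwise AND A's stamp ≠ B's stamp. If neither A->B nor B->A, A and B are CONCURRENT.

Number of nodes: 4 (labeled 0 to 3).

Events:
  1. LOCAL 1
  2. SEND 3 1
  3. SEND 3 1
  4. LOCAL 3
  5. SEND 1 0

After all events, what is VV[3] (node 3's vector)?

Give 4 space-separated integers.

Answer: 0 0 0 3

Derivation:
Initial: VV[0]=[0, 0, 0, 0]
Initial: VV[1]=[0, 0, 0, 0]
Initial: VV[2]=[0, 0, 0, 0]
Initial: VV[3]=[0, 0, 0, 0]
Event 1: LOCAL 1: VV[1][1]++ -> VV[1]=[0, 1, 0, 0]
Event 2: SEND 3->1: VV[3][3]++ -> VV[3]=[0, 0, 0, 1], msg_vec=[0, 0, 0, 1]; VV[1]=max(VV[1],msg_vec) then VV[1][1]++ -> VV[1]=[0, 2, 0, 1]
Event 3: SEND 3->1: VV[3][3]++ -> VV[3]=[0, 0, 0, 2], msg_vec=[0, 0, 0, 2]; VV[1]=max(VV[1],msg_vec) then VV[1][1]++ -> VV[1]=[0, 3, 0, 2]
Event 4: LOCAL 3: VV[3][3]++ -> VV[3]=[0, 0, 0, 3]
Event 5: SEND 1->0: VV[1][1]++ -> VV[1]=[0, 4, 0, 2], msg_vec=[0, 4, 0, 2]; VV[0]=max(VV[0],msg_vec) then VV[0][0]++ -> VV[0]=[1, 4, 0, 2]
Final vectors: VV[0]=[1, 4, 0, 2]; VV[1]=[0, 4, 0, 2]; VV[2]=[0, 0, 0, 0]; VV[3]=[0, 0, 0, 3]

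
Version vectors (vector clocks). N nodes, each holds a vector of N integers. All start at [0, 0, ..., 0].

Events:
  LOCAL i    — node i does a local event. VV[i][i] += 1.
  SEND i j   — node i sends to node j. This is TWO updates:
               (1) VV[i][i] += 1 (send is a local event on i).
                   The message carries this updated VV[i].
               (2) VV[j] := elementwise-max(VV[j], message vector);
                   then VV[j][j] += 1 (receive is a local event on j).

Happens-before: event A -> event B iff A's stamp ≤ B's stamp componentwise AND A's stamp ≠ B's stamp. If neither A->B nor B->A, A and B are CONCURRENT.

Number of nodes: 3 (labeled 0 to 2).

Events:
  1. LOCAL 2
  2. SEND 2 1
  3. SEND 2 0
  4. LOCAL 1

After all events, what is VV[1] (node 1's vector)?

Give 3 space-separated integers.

Initial: VV[0]=[0, 0, 0]
Initial: VV[1]=[0, 0, 0]
Initial: VV[2]=[0, 0, 0]
Event 1: LOCAL 2: VV[2][2]++ -> VV[2]=[0, 0, 1]
Event 2: SEND 2->1: VV[2][2]++ -> VV[2]=[0, 0, 2], msg_vec=[0, 0, 2]; VV[1]=max(VV[1],msg_vec) then VV[1][1]++ -> VV[1]=[0, 1, 2]
Event 3: SEND 2->0: VV[2][2]++ -> VV[2]=[0, 0, 3], msg_vec=[0, 0, 3]; VV[0]=max(VV[0],msg_vec) then VV[0][0]++ -> VV[0]=[1, 0, 3]
Event 4: LOCAL 1: VV[1][1]++ -> VV[1]=[0, 2, 2]
Final vectors: VV[0]=[1, 0, 3]; VV[1]=[0, 2, 2]; VV[2]=[0, 0, 3]

Answer: 0 2 2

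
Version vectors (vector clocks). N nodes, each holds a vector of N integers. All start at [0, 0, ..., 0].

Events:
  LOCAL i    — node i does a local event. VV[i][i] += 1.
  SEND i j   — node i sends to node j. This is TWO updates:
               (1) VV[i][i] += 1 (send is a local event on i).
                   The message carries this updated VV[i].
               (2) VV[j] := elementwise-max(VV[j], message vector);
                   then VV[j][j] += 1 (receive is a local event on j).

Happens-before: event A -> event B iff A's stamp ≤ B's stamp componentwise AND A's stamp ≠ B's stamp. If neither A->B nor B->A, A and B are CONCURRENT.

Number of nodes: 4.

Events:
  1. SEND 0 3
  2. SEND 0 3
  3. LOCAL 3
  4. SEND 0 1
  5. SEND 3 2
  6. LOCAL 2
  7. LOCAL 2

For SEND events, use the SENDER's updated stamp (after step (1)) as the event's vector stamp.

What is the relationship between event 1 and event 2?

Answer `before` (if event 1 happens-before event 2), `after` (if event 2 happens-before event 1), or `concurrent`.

Initial: VV[0]=[0, 0, 0, 0]
Initial: VV[1]=[0, 0, 0, 0]
Initial: VV[2]=[0, 0, 0, 0]
Initial: VV[3]=[0, 0, 0, 0]
Event 1: SEND 0->3: VV[0][0]++ -> VV[0]=[1, 0, 0, 0], msg_vec=[1, 0, 0, 0]; VV[3]=max(VV[3],msg_vec) then VV[3][3]++ -> VV[3]=[1, 0, 0, 1]
Event 2: SEND 0->3: VV[0][0]++ -> VV[0]=[2, 0, 0, 0], msg_vec=[2, 0, 0, 0]; VV[3]=max(VV[3],msg_vec) then VV[3][3]++ -> VV[3]=[2, 0, 0, 2]
Event 3: LOCAL 3: VV[3][3]++ -> VV[3]=[2, 0, 0, 3]
Event 4: SEND 0->1: VV[0][0]++ -> VV[0]=[3, 0, 0, 0], msg_vec=[3, 0, 0, 0]; VV[1]=max(VV[1],msg_vec) then VV[1][1]++ -> VV[1]=[3, 1, 0, 0]
Event 5: SEND 3->2: VV[3][3]++ -> VV[3]=[2, 0, 0, 4], msg_vec=[2, 0, 0, 4]; VV[2]=max(VV[2],msg_vec) then VV[2][2]++ -> VV[2]=[2, 0, 1, 4]
Event 6: LOCAL 2: VV[2][2]++ -> VV[2]=[2, 0, 2, 4]
Event 7: LOCAL 2: VV[2][2]++ -> VV[2]=[2, 0, 3, 4]
Event 1 stamp: [1, 0, 0, 0]
Event 2 stamp: [2, 0, 0, 0]
[1, 0, 0, 0] <= [2, 0, 0, 0]? True
[2, 0, 0, 0] <= [1, 0, 0, 0]? False
Relation: before

Answer: before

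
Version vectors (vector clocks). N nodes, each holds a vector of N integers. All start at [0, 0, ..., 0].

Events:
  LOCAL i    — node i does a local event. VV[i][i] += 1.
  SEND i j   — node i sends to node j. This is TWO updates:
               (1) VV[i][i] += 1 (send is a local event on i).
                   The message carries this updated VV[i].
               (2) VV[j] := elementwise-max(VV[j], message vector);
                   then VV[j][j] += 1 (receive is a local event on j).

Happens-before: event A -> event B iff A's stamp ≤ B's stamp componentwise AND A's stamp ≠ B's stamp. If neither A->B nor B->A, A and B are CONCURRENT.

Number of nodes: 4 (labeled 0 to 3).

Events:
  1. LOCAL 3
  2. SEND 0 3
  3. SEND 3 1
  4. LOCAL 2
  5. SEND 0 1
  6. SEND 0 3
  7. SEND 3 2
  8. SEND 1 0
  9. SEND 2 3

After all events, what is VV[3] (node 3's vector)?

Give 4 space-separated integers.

Initial: VV[0]=[0, 0, 0, 0]
Initial: VV[1]=[0, 0, 0, 0]
Initial: VV[2]=[0, 0, 0, 0]
Initial: VV[3]=[0, 0, 0, 0]
Event 1: LOCAL 3: VV[3][3]++ -> VV[3]=[0, 0, 0, 1]
Event 2: SEND 0->3: VV[0][0]++ -> VV[0]=[1, 0, 0, 0], msg_vec=[1, 0, 0, 0]; VV[3]=max(VV[3],msg_vec) then VV[3][3]++ -> VV[3]=[1, 0, 0, 2]
Event 3: SEND 3->1: VV[3][3]++ -> VV[3]=[1, 0, 0, 3], msg_vec=[1, 0, 0, 3]; VV[1]=max(VV[1],msg_vec) then VV[1][1]++ -> VV[1]=[1, 1, 0, 3]
Event 4: LOCAL 2: VV[2][2]++ -> VV[2]=[0, 0, 1, 0]
Event 5: SEND 0->1: VV[0][0]++ -> VV[0]=[2, 0, 0, 0], msg_vec=[2, 0, 0, 0]; VV[1]=max(VV[1],msg_vec) then VV[1][1]++ -> VV[1]=[2, 2, 0, 3]
Event 6: SEND 0->3: VV[0][0]++ -> VV[0]=[3, 0, 0, 0], msg_vec=[3, 0, 0, 0]; VV[3]=max(VV[3],msg_vec) then VV[3][3]++ -> VV[3]=[3, 0, 0, 4]
Event 7: SEND 3->2: VV[3][3]++ -> VV[3]=[3, 0, 0, 5], msg_vec=[3, 0, 0, 5]; VV[2]=max(VV[2],msg_vec) then VV[2][2]++ -> VV[2]=[3, 0, 2, 5]
Event 8: SEND 1->0: VV[1][1]++ -> VV[1]=[2, 3, 0, 3], msg_vec=[2, 3, 0, 3]; VV[0]=max(VV[0],msg_vec) then VV[0][0]++ -> VV[0]=[4, 3, 0, 3]
Event 9: SEND 2->3: VV[2][2]++ -> VV[2]=[3, 0, 3, 5], msg_vec=[3, 0, 3, 5]; VV[3]=max(VV[3],msg_vec) then VV[3][3]++ -> VV[3]=[3, 0, 3, 6]
Final vectors: VV[0]=[4, 3, 0, 3]; VV[1]=[2, 3, 0, 3]; VV[2]=[3, 0, 3, 5]; VV[3]=[3, 0, 3, 6]

Answer: 3 0 3 6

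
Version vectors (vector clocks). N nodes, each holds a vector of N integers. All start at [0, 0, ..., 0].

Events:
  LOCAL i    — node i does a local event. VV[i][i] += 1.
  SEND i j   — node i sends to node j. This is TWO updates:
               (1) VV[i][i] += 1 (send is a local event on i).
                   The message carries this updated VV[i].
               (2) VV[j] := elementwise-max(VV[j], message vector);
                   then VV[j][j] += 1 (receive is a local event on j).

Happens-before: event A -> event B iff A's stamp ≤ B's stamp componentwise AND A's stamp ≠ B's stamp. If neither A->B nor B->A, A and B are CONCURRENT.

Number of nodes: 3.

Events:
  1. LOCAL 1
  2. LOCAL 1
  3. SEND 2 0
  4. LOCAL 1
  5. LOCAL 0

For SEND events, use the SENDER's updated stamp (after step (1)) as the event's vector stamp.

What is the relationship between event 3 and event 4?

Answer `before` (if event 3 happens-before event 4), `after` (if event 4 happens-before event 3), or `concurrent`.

Initial: VV[0]=[0, 0, 0]
Initial: VV[1]=[0, 0, 0]
Initial: VV[2]=[0, 0, 0]
Event 1: LOCAL 1: VV[1][1]++ -> VV[1]=[0, 1, 0]
Event 2: LOCAL 1: VV[1][1]++ -> VV[1]=[0, 2, 0]
Event 3: SEND 2->0: VV[2][2]++ -> VV[2]=[0, 0, 1], msg_vec=[0, 0, 1]; VV[0]=max(VV[0],msg_vec) then VV[0][0]++ -> VV[0]=[1, 0, 1]
Event 4: LOCAL 1: VV[1][1]++ -> VV[1]=[0, 3, 0]
Event 5: LOCAL 0: VV[0][0]++ -> VV[0]=[2, 0, 1]
Event 3 stamp: [0, 0, 1]
Event 4 stamp: [0, 3, 0]
[0, 0, 1] <= [0, 3, 0]? False
[0, 3, 0] <= [0, 0, 1]? False
Relation: concurrent

Answer: concurrent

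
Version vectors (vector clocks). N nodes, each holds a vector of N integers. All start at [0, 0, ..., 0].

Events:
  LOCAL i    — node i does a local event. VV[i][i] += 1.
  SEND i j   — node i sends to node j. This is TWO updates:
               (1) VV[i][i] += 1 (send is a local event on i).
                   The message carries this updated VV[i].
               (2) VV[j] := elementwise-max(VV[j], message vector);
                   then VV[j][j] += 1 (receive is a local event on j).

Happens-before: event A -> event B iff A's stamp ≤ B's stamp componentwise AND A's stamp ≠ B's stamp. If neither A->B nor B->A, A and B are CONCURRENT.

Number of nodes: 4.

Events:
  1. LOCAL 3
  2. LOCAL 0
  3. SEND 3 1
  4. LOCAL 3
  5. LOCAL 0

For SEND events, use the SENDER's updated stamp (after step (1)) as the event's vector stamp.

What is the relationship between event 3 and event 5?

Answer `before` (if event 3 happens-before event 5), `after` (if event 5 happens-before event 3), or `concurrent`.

Answer: concurrent

Derivation:
Initial: VV[0]=[0, 0, 0, 0]
Initial: VV[1]=[0, 0, 0, 0]
Initial: VV[2]=[0, 0, 0, 0]
Initial: VV[3]=[0, 0, 0, 0]
Event 1: LOCAL 3: VV[3][3]++ -> VV[3]=[0, 0, 0, 1]
Event 2: LOCAL 0: VV[0][0]++ -> VV[0]=[1, 0, 0, 0]
Event 3: SEND 3->1: VV[3][3]++ -> VV[3]=[0, 0, 0, 2], msg_vec=[0, 0, 0, 2]; VV[1]=max(VV[1],msg_vec) then VV[1][1]++ -> VV[1]=[0, 1, 0, 2]
Event 4: LOCAL 3: VV[3][3]++ -> VV[3]=[0, 0, 0, 3]
Event 5: LOCAL 0: VV[0][0]++ -> VV[0]=[2, 0, 0, 0]
Event 3 stamp: [0, 0, 0, 2]
Event 5 stamp: [2, 0, 0, 0]
[0, 0, 0, 2] <= [2, 0, 0, 0]? False
[2, 0, 0, 0] <= [0, 0, 0, 2]? False
Relation: concurrent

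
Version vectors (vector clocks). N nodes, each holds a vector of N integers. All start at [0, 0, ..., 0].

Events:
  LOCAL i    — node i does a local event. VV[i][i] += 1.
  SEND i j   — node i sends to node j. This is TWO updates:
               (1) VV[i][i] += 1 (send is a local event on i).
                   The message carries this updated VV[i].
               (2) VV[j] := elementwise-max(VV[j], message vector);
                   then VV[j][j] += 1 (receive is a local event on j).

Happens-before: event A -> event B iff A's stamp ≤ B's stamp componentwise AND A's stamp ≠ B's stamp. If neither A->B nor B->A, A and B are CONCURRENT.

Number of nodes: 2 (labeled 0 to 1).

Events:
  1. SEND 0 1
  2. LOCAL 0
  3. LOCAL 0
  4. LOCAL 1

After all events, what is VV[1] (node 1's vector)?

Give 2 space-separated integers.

Answer: 1 2

Derivation:
Initial: VV[0]=[0, 0]
Initial: VV[1]=[0, 0]
Event 1: SEND 0->1: VV[0][0]++ -> VV[0]=[1, 0], msg_vec=[1, 0]; VV[1]=max(VV[1],msg_vec) then VV[1][1]++ -> VV[1]=[1, 1]
Event 2: LOCAL 0: VV[0][0]++ -> VV[0]=[2, 0]
Event 3: LOCAL 0: VV[0][0]++ -> VV[0]=[3, 0]
Event 4: LOCAL 1: VV[1][1]++ -> VV[1]=[1, 2]
Final vectors: VV[0]=[3, 0]; VV[1]=[1, 2]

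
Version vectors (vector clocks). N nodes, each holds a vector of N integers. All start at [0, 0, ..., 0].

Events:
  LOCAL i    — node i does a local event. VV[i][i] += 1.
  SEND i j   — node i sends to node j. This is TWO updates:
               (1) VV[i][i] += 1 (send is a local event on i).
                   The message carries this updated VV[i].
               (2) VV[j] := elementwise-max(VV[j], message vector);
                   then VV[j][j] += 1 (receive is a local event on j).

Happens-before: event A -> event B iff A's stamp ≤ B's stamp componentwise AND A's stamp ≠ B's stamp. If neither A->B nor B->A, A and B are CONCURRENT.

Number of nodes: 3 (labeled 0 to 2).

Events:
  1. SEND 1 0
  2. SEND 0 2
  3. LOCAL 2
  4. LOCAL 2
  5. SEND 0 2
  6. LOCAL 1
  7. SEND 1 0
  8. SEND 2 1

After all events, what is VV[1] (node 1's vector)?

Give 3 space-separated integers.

Initial: VV[0]=[0, 0, 0]
Initial: VV[1]=[0, 0, 0]
Initial: VV[2]=[0, 0, 0]
Event 1: SEND 1->0: VV[1][1]++ -> VV[1]=[0, 1, 0], msg_vec=[0, 1, 0]; VV[0]=max(VV[0],msg_vec) then VV[0][0]++ -> VV[0]=[1, 1, 0]
Event 2: SEND 0->2: VV[0][0]++ -> VV[0]=[2, 1, 0], msg_vec=[2, 1, 0]; VV[2]=max(VV[2],msg_vec) then VV[2][2]++ -> VV[2]=[2, 1, 1]
Event 3: LOCAL 2: VV[2][2]++ -> VV[2]=[2, 1, 2]
Event 4: LOCAL 2: VV[2][2]++ -> VV[2]=[2, 1, 3]
Event 5: SEND 0->2: VV[0][0]++ -> VV[0]=[3, 1, 0], msg_vec=[3, 1, 0]; VV[2]=max(VV[2],msg_vec) then VV[2][2]++ -> VV[2]=[3, 1, 4]
Event 6: LOCAL 1: VV[1][1]++ -> VV[1]=[0, 2, 0]
Event 7: SEND 1->0: VV[1][1]++ -> VV[1]=[0, 3, 0], msg_vec=[0, 3, 0]; VV[0]=max(VV[0],msg_vec) then VV[0][0]++ -> VV[0]=[4, 3, 0]
Event 8: SEND 2->1: VV[2][2]++ -> VV[2]=[3, 1, 5], msg_vec=[3, 1, 5]; VV[1]=max(VV[1],msg_vec) then VV[1][1]++ -> VV[1]=[3, 4, 5]
Final vectors: VV[0]=[4, 3, 0]; VV[1]=[3, 4, 5]; VV[2]=[3, 1, 5]

Answer: 3 4 5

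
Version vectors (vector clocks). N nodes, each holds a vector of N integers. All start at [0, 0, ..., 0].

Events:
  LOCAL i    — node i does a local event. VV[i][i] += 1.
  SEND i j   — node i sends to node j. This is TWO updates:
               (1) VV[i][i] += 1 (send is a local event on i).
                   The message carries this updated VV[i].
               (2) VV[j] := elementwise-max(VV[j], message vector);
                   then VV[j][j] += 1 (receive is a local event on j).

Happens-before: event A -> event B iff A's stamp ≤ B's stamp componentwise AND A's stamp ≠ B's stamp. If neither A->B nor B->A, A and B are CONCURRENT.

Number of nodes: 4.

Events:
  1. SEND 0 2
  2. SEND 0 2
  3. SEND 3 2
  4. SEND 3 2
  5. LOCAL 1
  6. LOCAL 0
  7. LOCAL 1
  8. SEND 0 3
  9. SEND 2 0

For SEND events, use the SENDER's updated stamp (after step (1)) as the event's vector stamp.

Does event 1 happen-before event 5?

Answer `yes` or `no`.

Answer: no

Derivation:
Initial: VV[0]=[0, 0, 0, 0]
Initial: VV[1]=[0, 0, 0, 0]
Initial: VV[2]=[0, 0, 0, 0]
Initial: VV[3]=[0, 0, 0, 0]
Event 1: SEND 0->2: VV[0][0]++ -> VV[0]=[1, 0, 0, 0], msg_vec=[1, 0, 0, 0]; VV[2]=max(VV[2],msg_vec) then VV[2][2]++ -> VV[2]=[1, 0, 1, 0]
Event 2: SEND 0->2: VV[0][0]++ -> VV[0]=[2, 0, 0, 0], msg_vec=[2, 0, 0, 0]; VV[2]=max(VV[2],msg_vec) then VV[2][2]++ -> VV[2]=[2, 0, 2, 0]
Event 3: SEND 3->2: VV[3][3]++ -> VV[3]=[0, 0, 0, 1], msg_vec=[0, 0, 0, 1]; VV[2]=max(VV[2],msg_vec) then VV[2][2]++ -> VV[2]=[2, 0, 3, 1]
Event 4: SEND 3->2: VV[3][3]++ -> VV[3]=[0, 0, 0, 2], msg_vec=[0, 0, 0, 2]; VV[2]=max(VV[2],msg_vec) then VV[2][2]++ -> VV[2]=[2, 0, 4, 2]
Event 5: LOCAL 1: VV[1][1]++ -> VV[1]=[0, 1, 0, 0]
Event 6: LOCAL 0: VV[0][0]++ -> VV[0]=[3, 0, 0, 0]
Event 7: LOCAL 1: VV[1][1]++ -> VV[1]=[0, 2, 0, 0]
Event 8: SEND 0->3: VV[0][0]++ -> VV[0]=[4, 0, 0, 0], msg_vec=[4, 0, 0, 0]; VV[3]=max(VV[3],msg_vec) then VV[3][3]++ -> VV[3]=[4, 0, 0, 3]
Event 9: SEND 2->0: VV[2][2]++ -> VV[2]=[2, 0, 5, 2], msg_vec=[2, 0, 5, 2]; VV[0]=max(VV[0],msg_vec) then VV[0][0]++ -> VV[0]=[5, 0, 5, 2]
Event 1 stamp: [1, 0, 0, 0]
Event 5 stamp: [0, 1, 0, 0]
[1, 0, 0, 0] <= [0, 1, 0, 0]? False. Equal? False. Happens-before: False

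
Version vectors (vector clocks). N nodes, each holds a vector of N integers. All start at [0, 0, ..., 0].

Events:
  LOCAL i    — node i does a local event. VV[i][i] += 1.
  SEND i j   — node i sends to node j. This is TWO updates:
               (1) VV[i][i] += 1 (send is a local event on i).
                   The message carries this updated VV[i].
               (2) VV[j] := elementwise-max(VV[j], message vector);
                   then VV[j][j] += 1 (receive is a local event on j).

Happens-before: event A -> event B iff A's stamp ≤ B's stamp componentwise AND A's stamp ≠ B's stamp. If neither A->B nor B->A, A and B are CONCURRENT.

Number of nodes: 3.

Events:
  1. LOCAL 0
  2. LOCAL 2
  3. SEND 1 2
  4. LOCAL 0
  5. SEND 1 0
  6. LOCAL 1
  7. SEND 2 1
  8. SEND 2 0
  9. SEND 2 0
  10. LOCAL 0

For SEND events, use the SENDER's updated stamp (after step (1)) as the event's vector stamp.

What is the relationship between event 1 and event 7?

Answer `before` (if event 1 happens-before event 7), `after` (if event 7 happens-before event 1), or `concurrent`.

Initial: VV[0]=[0, 0, 0]
Initial: VV[1]=[0, 0, 0]
Initial: VV[2]=[0, 0, 0]
Event 1: LOCAL 0: VV[0][0]++ -> VV[0]=[1, 0, 0]
Event 2: LOCAL 2: VV[2][2]++ -> VV[2]=[0, 0, 1]
Event 3: SEND 1->2: VV[1][1]++ -> VV[1]=[0, 1, 0], msg_vec=[0, 1, 0]; VV[2]=max(VV[2],msg_vec) then VV[2][2]++ -> VV[2]=[0, 1, 2]
Event 4: LOCAL 0: VV[0][0]++ -> VV[0]=[2, 0, 0]
Event 5: SEND 1->0: VV[1][1]++ -> VV[1]=[0, 2, 0], msg_vec=[0, 2, 0]; VV[0]=max(VV[0],msg_vec) then VV[0][0]++ -> VV[0]=[3, 2, 0]
Event 6: LOCAL 1: VV[1][1]++ -> VV[1]=[0, 3, 0]
Event 7: SEND 2->1: VV[2][2]++ -> VV[2]=[0, 1, 3], msg_vec=[0, 1, 3]; VV[1]=max(VV[1],msg_vec) then VV[1][1]++ -> VV[1]=[0, 4, 3]
Event 8: SEND 2->0: VV[2][2]++ -> VV[2]=[0, 1, 4], msg_vec=[0, 1, 4]; VV[0]=max(VV[0],msg_vec) then VV[0][0]++ -> VV[0]=[4, 2, 4]
Event 9: SEND 2->0: VV[2][2]++ -> VV[2]=[0, 1, 5], msg_vec=[0, 1, 5]; VV[0]=max(VV[0],msg_vec) then VV[0][0]++ -> VV[0]=[5, 2, 5]
Event 10: LOCAL 0: VV[0][0]++ -> VV[0]=[6, 2, 5]
Event 1 stamp: [1, 0, 0]
Event 7 stamp: [0, 1, 3]
[1, 0, 0] <= [0, 1, 3]? False
[0, 1, 3] <= [1, 0, 0]? False
Relation: concurrent

Answer: concurrent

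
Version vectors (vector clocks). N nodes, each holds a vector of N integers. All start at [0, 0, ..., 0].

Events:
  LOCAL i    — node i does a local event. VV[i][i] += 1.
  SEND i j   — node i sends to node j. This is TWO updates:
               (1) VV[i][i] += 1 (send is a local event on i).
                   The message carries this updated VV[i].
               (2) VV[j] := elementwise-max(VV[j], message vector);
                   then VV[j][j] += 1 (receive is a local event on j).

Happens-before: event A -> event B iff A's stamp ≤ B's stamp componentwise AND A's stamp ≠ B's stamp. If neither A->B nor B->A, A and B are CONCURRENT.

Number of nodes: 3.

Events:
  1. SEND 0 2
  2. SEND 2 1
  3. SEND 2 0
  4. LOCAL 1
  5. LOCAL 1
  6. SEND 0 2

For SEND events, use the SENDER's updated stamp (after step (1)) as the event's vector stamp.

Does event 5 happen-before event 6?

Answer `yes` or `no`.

Initial: VV[0]=[0, 0, 0]
Initial: VV[1]=[0, 0, 0]
Initial: VV[2]=[0, 0, 0]
Event 1: SEND 0->2: VV[0][0]++ -> VV[0]=[1, 0, 0], msg_vec=[1, 0, 0]; VV[2]=max(VV[2],msg_vec) then VV[2][2]++ -> VV[2]=[1, 0, 1]
Event 2: SEND 2->1: VV[2][2]++ -> VV[2]=[1, 0, 2], msg_vec=[1, 0, 2]; VV[1]=max(VV[1],msg_vec) then VV[1][1]++ -> VV[1]=[1, 1, 2]
Event 3: SEND 2->0: VV[2][2]++ -> VV[2]=[1, 0, 3], msg_vec=[1, 0, 3]; VV[0]=max(VV[0],msg_vec) then VV[0][0]++ -> VV[0]=[2, 0, 3]
Event 4: LOCAL 1: VV[1][1]++ -> VV[1]=[1, 2, 2]
Event 5: LOCAL 1: VV[1][1]++ -> VV[1]=[1, 3, 2]
Event 6: SEND 0->2: VV[0][0]++ -> VV[0]=[3, 0, 3], msg_vec=[3, 0, 3]; VV[2]=max(VV[2],msg_vec) then VV[2][2]++ -> VV[2]=[3, 0, 4]
Event 5 stamp: [1, 3, 2]
Event 6 stamp: [3, 0, 3]
[1, 3, 2] <= [3, 0, 3]? False. Equal? False. Happens-before: False

Answer: no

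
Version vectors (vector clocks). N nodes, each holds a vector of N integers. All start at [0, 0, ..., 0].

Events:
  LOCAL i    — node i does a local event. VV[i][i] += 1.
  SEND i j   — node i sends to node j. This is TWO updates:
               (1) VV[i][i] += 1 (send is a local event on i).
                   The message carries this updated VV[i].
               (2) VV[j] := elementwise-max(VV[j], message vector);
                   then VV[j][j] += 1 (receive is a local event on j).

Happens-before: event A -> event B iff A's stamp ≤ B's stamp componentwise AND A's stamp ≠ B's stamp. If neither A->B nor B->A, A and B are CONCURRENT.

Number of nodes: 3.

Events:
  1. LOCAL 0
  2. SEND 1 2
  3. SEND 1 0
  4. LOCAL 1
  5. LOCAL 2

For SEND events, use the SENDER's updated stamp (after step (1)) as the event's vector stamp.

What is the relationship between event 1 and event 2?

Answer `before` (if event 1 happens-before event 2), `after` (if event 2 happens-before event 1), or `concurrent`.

Initial: VV[0]=[0, 0, 0]
Initial: VV[1]=[0, 0, 0]
Initial: VV[2]=[0, 0, 0]
Event 1: LOCAL 0: VV[0][0]++ -> VV[0]=[1, 0, 0]
Event 2: SEND 1->2: VV[1][1]++ -> VV[1]=[0, 1, 0], msg_vec=[0, 1, 0]; VV[2]=max(VV[2],msg_vec) then VV[2][2]++ -> VV[2]=[0, 1, 1]
Event 3: SEND 1->0: VV[1][1]++ -> VV[1]=[0, 2, 0], msg_vec=[0, 2, 0]; VV[0]=max(VV[0],msg_vec) then VV[0][0]++ -> VV[0]=[2, 2, 0]
Event 4: LOCAL 1: VV[1][1]++ -> VV[1]=[0, 3, 0]
Event 5: LOCAL 2: VV[2][2]++ -> VV[2]=[0, 1, 2]
Event 1 stamp: [1, 0, 0]
Event 2 stamp: [0, 1, 0]
[1, 0, 0] <= [0, 1, 0]? False
[0, 1, 0] <= [1, 0, 0]? False
Relation: concurrent

Answer: concurrent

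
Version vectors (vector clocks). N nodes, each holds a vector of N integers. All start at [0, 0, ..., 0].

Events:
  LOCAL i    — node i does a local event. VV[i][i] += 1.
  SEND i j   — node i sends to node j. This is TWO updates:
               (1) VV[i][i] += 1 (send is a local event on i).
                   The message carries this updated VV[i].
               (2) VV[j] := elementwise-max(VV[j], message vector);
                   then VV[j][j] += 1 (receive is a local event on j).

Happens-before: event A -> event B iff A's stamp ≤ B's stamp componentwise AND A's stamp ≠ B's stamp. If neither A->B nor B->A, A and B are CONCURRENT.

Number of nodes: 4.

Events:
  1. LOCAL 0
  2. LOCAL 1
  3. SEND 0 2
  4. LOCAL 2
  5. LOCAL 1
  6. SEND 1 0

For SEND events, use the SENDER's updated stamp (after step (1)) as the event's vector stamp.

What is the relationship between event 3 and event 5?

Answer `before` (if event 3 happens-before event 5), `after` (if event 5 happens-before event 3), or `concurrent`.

Answer: concurrent

Derivation:
Initial: VV[0]=[0, 0, 0, 0]
Initial: VV[1]=[0, 0, 0, 0]
Initial: VV[2]=[0, 0, 0, 0]
Initial: VV[3]=[0, 0, 0, 0]
Event 1: LOCAL 0: VV[0][0]++ -> VV[0]=[1, 0, 0, 0]
Event 2: LOCAL 1: VV[1][1]++ -> VV[1]=[0, 1, 0, 0]
Event 3: SEND 0->2: VV[0][0]++ -> VV[0]=[2, 0, 0, 0], msg_vec=[2, 0, 0, 0]; VV[2]=max(VV[2],msg_vec) then VV[2][2]++ -> VV[2]=[2, 0, 1, 0]
Event 4: LOCAL 2: VV[2][2]++ -> VV[2]=[2, 0, 2, 0]
Event 5: LOCAL 1: VV[1][1]++ -> VV[1]=[0, 2, 0, 0]
Event 6: SEND 1->0: VV[1][1]++ -> VV[1]=[0, 3, 0, 0], msg_vec=[0, 3, 0, 0]; VV[0]=max(VV[0],msg_vec) then VV[0][0]++ -> VV[0]=[3, 3, 0, 0]
Event 3 stamp: [2, 0, 0, 0]
Event 5 stamp: [0, 2, 0, 0]
[2, 0, 0, 0] <= [0, 2, 0, 0]? False
[0, 2, 0, 0] <= [2, 0, 0, 0]? False
Relation: concurrent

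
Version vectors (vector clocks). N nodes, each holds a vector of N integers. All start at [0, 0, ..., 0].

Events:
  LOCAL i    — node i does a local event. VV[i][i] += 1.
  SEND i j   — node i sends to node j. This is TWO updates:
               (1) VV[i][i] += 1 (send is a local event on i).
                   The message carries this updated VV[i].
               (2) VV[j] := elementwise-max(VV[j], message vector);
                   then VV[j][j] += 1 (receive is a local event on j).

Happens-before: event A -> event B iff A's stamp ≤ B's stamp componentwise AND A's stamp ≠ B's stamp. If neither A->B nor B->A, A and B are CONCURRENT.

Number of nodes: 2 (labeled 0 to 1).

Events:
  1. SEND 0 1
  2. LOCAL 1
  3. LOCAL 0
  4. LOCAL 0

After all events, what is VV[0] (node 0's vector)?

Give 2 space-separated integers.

Answer: 3 0

Derivation:
Initial: VV[0]=[0, 0]
Initial: VV[1]=[0, 0]
Event 1: SEND 0->1: VV[0][0]++ -> VV[0]=[1, 0], msg_vec=[1, 0]; VV[1]=max(VV[1],msg_vec) then VV[1][1]++ -> VV[1]=[1, 1]
Event 2: LOCAL 1: VV[1][1]++ -> VV[1]=[1, 2]
Event 3: LOCAL 0: VV[0][0]++ -> VV[0]=[2, 0]
Event 4: LOCAL 0: VV[0][0]++ -> VV[0]=[3, 0]
Final vectors: VV[0]=[3, 0]; VV[1]=[1, 2]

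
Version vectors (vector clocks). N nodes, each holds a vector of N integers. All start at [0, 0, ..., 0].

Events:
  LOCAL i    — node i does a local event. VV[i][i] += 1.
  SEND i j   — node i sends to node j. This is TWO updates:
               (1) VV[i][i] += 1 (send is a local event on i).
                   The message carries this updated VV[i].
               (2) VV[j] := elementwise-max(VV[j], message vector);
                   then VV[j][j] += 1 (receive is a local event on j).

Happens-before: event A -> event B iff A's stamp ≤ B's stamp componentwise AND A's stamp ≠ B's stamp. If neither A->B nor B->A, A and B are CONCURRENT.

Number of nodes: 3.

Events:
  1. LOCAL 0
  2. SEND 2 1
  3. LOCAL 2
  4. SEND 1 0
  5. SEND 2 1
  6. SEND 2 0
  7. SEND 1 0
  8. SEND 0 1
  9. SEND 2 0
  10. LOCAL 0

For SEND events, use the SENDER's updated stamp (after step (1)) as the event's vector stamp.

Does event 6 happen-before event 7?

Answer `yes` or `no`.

Initial: VV[0]=[0, 0, 0]
Initial: VV[1]=[0, 0, 0]
Initial: VV[2]=[0, 0, 0]
Event 1: LOCAL 0: VV[0][0]++ -> VV[0]=[1, 0, 0]
Event 2: SEND 2->1: VV[2][2]++ -> VV[2]=[0, 0, 1], msg_vec=[0, 0, 1]; VV[1]=max(VV[1],msg_vec) then VV[1][1]++ -> VV[1]=[0, 1, 1]
Event 3: LOCAL 2: VV[2][2]++ -> VV[2]=[0, 0, 2]
Event 4: SEND 1->0: VV[1][1]++ -> VV[1]=[0, 2, 1], msg_vec=[0, 2, 1]; VV[0]=max(VV[0],msg_vec) then VV[0][0]++ -> VV[0]=[2, 2, 1]
Event 5: SEND 2->1: VV[2][2]++ -> VV[2]=[0, 0, 3], msg_vec=[0, 0, 3]; VV[1]=max(VV[1],msg_vec) then VV[1][1]++ -> VV[1]=[0, 3, 3]
Event 6: SEND 2->0: VV[2][2]++ -> VV[2]=[0, 0, 4], msg_vec=[0, 0, 4]; VV[0]=max(VV[0],msg_vec) then VV[0][0]++ -> VV[0]=[3, 2, 4]
Event 7: SEND 1->0: VV[1][1]++ -> VV[1]=[0, 4, 3], msg_vec=[0, 4, 3]; VV[0]=max(VV[0],msg_vec) then VV[0][0]++ -> VV[0]=[4, 4, 4]
Event 8: SEND 0->1: VV[0][0]++ -> VV[0]=[5, 4, 4], msg_vec=[5, 4, 4]; VV[1]=max(VV[1],msg_vec) then VV[1][1]++ -> VV[1]=[5, 5, 4]
Event 9: SEND 2->0: VV[2][2]++ -> VV[2]=[0, 0, 5], msg_vec=[0, 0, 5]; VV[0]=max(VV[0],msg_vec) then VV[0][0]++ -> VV[0]=[6, 4, 5]
Event 10: LOCAL 0: VV[0][0]++ -> VV[0]=[7, 4, 5]
Event 6 stamp: [0, 0, 4]
Event 7 stamp: [0, 4, 3]
[0, 0, 4] <= [0, 4, 3]? False. Equal? False. Happens-before: False

Answer: no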